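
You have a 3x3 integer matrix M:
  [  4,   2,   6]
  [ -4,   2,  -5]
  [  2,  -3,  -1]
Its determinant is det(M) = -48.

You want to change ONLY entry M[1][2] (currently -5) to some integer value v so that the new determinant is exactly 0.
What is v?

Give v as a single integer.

Answer: -2

Derivation:
det is linear in entry M[1][2]: det = old_det + (v - -5) * C_12
Cofactor C_12 = 16
Want det = 0: -48 + (v - -5) * 16 = 0
  (v - -5) = 48 / 16 = 3
  v = -5 + (3) = -2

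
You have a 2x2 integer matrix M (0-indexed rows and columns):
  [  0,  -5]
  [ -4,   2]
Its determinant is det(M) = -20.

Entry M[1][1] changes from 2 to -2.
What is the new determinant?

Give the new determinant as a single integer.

Answer: -20

Derivation:
det is linear in row 1: changing M[1][1] by delta changes det by delta * cofactor(1,1).
Cofactor C_11 = (-1)^(1+1) * minor(1,1) = 0
Entry delta = -2 - 2 = -4
Det delta = -4 * 0 = 0
New det = -20 + 0 = -20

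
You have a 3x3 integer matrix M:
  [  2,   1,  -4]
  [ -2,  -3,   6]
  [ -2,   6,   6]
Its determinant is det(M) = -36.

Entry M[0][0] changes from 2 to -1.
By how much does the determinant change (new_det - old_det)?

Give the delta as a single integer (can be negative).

Cofactor C_00 = -54
Entry delta = -1 - 2 = -3
Det delta = entry_delta * cofactor = -3 * -54 = 162

Answer: 162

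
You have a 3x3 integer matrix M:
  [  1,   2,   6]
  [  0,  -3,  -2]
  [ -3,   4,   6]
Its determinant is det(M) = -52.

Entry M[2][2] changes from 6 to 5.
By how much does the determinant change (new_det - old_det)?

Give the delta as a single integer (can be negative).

Cofactor C_22 = -3
Entry delta = 5 - 6 = -1
Det delta = entry_delta * cofactor = -1 * -3 = 3

Answer: 3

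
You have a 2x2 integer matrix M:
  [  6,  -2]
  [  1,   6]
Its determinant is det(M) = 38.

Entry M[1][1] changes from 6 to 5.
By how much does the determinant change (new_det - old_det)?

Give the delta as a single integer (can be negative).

Answer: -6

Derivation:
Cofactor C_11 = 6
Entry delta = 5 - 6 = -1
Det delta = entry_delta * cofactor = -1 * 6 = -6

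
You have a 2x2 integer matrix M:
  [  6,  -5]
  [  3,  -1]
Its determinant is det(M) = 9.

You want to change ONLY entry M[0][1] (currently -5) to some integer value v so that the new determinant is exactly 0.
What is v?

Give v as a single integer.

Answer: -2

Derivation:
det is linear in entry M[0][1]: det = old_det + (v - -5) * C_01
Cofactor C_01 = -3
Want det = 0: 9 + (v - -5) * -3 = 0
  (v - -5) = -9 / -3 = 3
  v = -5 + (3) = -2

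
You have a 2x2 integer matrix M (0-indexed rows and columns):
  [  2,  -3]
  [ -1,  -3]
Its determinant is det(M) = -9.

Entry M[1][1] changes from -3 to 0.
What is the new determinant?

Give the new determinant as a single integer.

Answer: -3

Derivation:
det is linear in row 1: changing M[1][1] by delta changes det by delta * cofactor(1,1).
Cofactor C_11 = (-1)^(1+1) * minor(1,1) = 2
Entry delta = 0 - -3 = 3
Det delta = 3 * 2 = 6
New det = -9 + 6 = -3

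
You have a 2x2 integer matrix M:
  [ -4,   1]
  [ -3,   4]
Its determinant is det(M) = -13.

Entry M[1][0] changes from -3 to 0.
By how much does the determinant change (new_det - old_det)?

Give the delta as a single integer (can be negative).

Answer: -3

Derivation:
Cofactor C_10 = -1
Entry delta = 0 - -3 = 3
Det delta = entry_delta * cofactor = 3 * -1 = -3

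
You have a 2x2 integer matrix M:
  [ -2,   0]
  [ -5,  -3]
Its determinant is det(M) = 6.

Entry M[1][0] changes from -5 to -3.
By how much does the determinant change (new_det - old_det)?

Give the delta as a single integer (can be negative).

Answer: 0

Derivation:
Cofactor C_10 = 0
Entry delta = -3 - -5 = 2
Det delta = entry_delta * cofactor = 2 * 0 = 0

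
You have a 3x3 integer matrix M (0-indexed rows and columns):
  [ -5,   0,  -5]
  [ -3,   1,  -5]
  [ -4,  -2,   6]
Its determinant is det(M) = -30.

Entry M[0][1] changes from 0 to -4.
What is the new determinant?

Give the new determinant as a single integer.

det is linear in row 0: changing M[0][1] by delta changes det by delta * cofactor(0,1).
Cofactor C_01 = (-1)^(0+1) * minor(0,1) = 38
Entry delta = -4 - 0 = -4
Det delta = -4 * 38 = -152
New det = -30 + -152 = -182

Answer: -182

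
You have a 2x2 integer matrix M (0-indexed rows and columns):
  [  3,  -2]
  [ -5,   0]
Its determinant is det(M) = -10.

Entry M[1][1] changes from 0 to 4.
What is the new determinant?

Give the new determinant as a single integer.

det is linear in row 1: changing M[1][1] by delta changes det by delta * cofactor(1,1).
Cofactor C_11 = (-1)^(1+1) * minor(1,1) = 3
Entry delta = 4 - 0 = 4
Det delta = 4 * 3 = 12
New det = -10 + 12 = 2

Answer: 2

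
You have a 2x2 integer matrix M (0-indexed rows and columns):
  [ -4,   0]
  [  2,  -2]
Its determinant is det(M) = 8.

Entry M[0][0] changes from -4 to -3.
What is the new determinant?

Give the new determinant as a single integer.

det is linear in row 0: changing M[0][0] by delta changes det by delta * cofactor(0,0).
Cofactor C_00 = (-1)^(0+0) * minor(0,0) = -2
Entry delta = -3 - -4 = 1
Det delta = 1 * -2 = -2
New det = 8 + -2 = 6

Answer: 6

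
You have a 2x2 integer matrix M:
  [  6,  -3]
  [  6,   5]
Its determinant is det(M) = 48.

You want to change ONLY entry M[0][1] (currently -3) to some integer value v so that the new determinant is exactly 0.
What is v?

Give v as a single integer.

Answer: 5

Derivation:
det is linear in entry M[0][1]: det = old_det + (v - -3) * C_01
Cofactor C_01 = -6
Want det = 0: 48 + (v - -3) * -6 = 0
  (v - -3) = -48 / -6 = 8
  v = -3 + (8) = 5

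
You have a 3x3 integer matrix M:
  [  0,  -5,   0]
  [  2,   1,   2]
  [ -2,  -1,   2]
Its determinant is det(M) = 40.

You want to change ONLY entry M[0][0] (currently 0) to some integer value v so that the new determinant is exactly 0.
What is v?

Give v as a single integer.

det is linear in entry M[0][0]: det = old_det + (v - 0) * C_00
Cofactor C_00 = 4
Want det = 0: 40 + (v - 0) * 4 = 0
  (v - 0) = -40 / 4 = -10
  v = 0 + (-10) = -10

Answer: -10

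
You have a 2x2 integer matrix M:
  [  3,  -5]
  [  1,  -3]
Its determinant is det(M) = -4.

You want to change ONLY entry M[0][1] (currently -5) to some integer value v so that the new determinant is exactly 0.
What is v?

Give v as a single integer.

Answer: -9

Derivation:
det is linear in entry M[0][1]: det = old_det + (v - -5) * C_01
Cofactor C_01 = -1
Want det = 0: -4 + (v - -5) * -1 = 0
  (v - -5) = 4 / -1 = -4
  v = -5 + (-4) = -9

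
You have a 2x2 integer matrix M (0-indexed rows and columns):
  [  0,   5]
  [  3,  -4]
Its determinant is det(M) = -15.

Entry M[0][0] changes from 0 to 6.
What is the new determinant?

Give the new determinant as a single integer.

det is linear in row 0: changing M[0][0] by delta changes det by delta * cofactor(0,0).
Cofactor C_00 = (-1)^(0+0) * minor(0,0) = -4
Entry delta = 6 - 0 = 6
Det delta = 6 * -4 = -24
New det = -15 + -24 = -39

Answer: -39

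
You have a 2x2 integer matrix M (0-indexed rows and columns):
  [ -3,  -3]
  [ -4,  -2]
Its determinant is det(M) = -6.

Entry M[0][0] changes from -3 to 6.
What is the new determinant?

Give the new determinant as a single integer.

det is linear in row 0: changing M[0][0] by delta changes det by delta * cofactor(0,0).
Cofactor C_00 = (-1)^(0+0) * minor(0,0) = -2
Entry delta = 6 - -3 = 9
Det delta = 9 * -2 = -18
New det = -6 + -18 = -24

Answer: -24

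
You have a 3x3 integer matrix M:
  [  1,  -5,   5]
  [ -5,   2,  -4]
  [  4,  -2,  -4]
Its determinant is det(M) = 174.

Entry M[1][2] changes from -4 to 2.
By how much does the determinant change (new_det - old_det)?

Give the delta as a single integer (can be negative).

Answer: -108

Derivation:
Cofactor C_12 = -18
Entry delta = 2 - -4 = 6
Det delta = entry_delta * cofactor = 6 * -18 = -108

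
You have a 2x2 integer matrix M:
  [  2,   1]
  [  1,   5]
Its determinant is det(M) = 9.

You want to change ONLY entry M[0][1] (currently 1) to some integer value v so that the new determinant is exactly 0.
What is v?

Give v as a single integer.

Answer: 10

Derivation:
det is linear in entry M[0][1]: det = old_det + (v - 1) * C_01
Cofactor C_01 = -1
Want det = 0: 9 + (v - 1) * -1 = 0
  (v - 1) = -9 / -1 = 9
  v = 1 + (9) = 10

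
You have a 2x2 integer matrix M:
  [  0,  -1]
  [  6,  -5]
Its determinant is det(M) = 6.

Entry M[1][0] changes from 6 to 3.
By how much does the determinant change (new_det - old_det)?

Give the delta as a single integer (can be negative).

Cofactor C_10 = 1
Entry delta = 3 - 6 = -3
Det delta = entry_delta * cofactor = -3 * 1 = -3

Answer: -3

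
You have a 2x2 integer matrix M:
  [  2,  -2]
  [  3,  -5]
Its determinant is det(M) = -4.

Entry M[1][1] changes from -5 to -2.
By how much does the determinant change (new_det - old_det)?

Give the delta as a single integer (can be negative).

Cofactor C_11 = 2
Entry delta = -2 - -5 = 3
Det delta = entry_delta * cofactor = 3 * 2 = 6

Answer: 6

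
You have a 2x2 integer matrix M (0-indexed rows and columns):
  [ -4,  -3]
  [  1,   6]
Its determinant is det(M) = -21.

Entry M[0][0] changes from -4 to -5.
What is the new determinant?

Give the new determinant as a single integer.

det is linear in row 0: changing M[0][0] by delta changes det by delta * cofactor(0,0).
Cofactor C_00 = (-1)^(0+0) * minor(0,0) = 6
Entry delta = -5 - -4 = -1
Det delta = -1 * 6 = -6
New det = -21 + -6 = -27

Answer: -27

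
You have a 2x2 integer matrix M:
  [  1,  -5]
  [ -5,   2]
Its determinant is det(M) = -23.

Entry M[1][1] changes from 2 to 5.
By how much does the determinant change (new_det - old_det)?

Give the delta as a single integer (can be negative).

Answer: 3

Derivation:
Cofactor C_11 = 1
Entry delta = 5 - 2 = 3
Det delta = entry_delta * cofactor = 3 * 1 = 3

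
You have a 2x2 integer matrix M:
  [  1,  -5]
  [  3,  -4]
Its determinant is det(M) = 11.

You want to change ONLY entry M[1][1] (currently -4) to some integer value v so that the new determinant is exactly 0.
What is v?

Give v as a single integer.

Answer: -15

Derivation:
det is linear in entry M[1][1]: det = old_det + (v - -4) * C_11
Cofactor C_11 = 1
Want det = 0: 11 + (v - -4) * 1 = 0
  (v - -4) = -11 / 1 = -11
  v = -4 + (-11) = -15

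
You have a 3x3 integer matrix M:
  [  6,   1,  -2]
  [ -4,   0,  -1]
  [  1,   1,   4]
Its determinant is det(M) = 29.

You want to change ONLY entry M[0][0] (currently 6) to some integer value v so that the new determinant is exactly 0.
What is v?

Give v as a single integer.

det is linear in entry M[0][0]: det = old_det + (v - 6) * C_00
Cofactor C_00 = 1
Want det = 0: 29 + (v - 6) * 1 = 0
  (v - 6) = -29 / 1 = -29
  v = 6 + (-29) = -23

Answer: -23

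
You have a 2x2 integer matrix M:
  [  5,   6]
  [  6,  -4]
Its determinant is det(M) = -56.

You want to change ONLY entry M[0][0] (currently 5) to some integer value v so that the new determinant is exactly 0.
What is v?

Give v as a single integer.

det is linear in entry M[0][0]: det = old_det + (v - 5) * C_00
Cofactor C_00 = -4
Want det = 0: -56 + (v - 5) * -4 = 0
  (v - 5) = 56 / -4 = -14
  v = 5 + (-14) = -9

Answer: -9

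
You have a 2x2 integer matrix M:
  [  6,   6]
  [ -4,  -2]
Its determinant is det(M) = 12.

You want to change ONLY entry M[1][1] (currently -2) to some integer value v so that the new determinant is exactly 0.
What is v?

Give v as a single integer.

Answer: -4

Derivation:
det is linear in entry M[1][1]: det = old_det + (v - -2) * C_11
Cofactor C_11 = 6
Want det = 0: 12 + (v - -2) * 6 = 0
  (v - -2) = -12 / 6 = -2
  v = -2 + (-2) = -4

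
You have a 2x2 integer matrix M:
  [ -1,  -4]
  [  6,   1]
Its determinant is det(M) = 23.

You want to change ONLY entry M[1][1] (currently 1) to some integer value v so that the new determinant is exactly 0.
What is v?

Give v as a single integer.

det is linear in entry M[1][1]: det = old_det + (v - 1) * C_11
Cofactor C_11 = -1
Want det = 0: 23 + (v - 1) * -1 = 0
  (v - 1) = -23 / -1 = 23
  v = 1 + (23) = 24

Answer: 24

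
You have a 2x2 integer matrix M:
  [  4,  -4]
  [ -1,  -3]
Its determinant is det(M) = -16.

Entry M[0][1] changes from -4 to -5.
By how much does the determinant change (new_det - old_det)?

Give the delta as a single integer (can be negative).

Answer: -1

Derivation:
Cofactor C_01 = 1
Entry delta = -5 - -4 = -1
Det delta = entry_delta * cofactor = -1 * 1 = -1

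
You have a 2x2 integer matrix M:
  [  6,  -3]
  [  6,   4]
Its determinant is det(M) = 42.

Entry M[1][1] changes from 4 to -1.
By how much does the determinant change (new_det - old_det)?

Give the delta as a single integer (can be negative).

Cofactor C_11 = 6
Entry delta = -1 - 4 = -5
Det delta = entry_delta * cofactor = -5 * 6 = -30

Answer: -30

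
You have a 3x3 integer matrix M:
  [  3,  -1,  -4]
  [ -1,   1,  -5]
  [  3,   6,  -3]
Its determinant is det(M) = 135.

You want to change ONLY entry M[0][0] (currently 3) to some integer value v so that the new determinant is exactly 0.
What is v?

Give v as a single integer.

Answer: -2

Derivation:
det is linear in entry M[0][0]: det = old_det + (v - 3) * C_00
Cofactor C_00 = 27
Want det = 0: 135 + (v - 3) * 27 = 0
  (v - 3) = -135 / 27 = -5
  v = 3 + (-5) = -2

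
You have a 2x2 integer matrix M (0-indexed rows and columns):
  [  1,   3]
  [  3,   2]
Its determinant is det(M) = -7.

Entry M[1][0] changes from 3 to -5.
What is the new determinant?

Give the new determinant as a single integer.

det is linear in row 1: changing M[1][0] by delta changes det by delta * cofactor(1,0).
Cofactor C_10 = (-1)^(1+0) * minor(1,0) = -3
Entry delta = -5 - 3 = -8
Det delta = -8 * -3 = 24
New det = -7 + 24 = 17

Answer: 17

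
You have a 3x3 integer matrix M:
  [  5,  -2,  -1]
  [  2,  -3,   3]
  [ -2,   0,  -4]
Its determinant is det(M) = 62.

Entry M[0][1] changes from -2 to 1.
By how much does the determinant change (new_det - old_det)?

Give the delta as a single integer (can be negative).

Cofactor C_01 = 2
Entry delta = 1 - -2 = 3
Det delta = entry_delta * cofactor = 3 * 2 = 6

Answer: 6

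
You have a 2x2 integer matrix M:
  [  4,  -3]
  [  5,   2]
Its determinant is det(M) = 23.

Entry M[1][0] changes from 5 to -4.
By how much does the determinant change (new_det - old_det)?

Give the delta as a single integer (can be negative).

Answer: -27

Derivation:
Cofactor C_10 = 3
Entry delta = -4 - 5 = -9
Det delta = entry_delta * cofactor = -9 * 3 = -27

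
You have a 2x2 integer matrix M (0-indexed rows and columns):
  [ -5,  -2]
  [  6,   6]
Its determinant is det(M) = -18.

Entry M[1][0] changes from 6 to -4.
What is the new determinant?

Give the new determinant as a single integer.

det is linear in row 1: changing M[1][0] by delta changes det by delta * cofactor(1,0).
Cofactor C_10 = (-1)^(1+0) * minor(1,0) = 2
Entry delta = -4 - 6 = -10
Det delta = -10 * 2 = -20
New det = -18 + -20 = -38

Answer: -38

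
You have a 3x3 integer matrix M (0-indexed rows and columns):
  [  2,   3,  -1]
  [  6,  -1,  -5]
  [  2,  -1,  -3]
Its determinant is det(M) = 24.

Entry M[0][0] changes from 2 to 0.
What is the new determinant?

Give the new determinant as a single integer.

Answer: 28

Derivation:
det is linear in row 0: changing M[0][0] by delta changes det by delta * cofactor(0,0).
Cofactor C_00 = (-1)^(0+0) * minor(0,0) = -2
Entry delta = 0 - 2 = -2
Det delta = -2 * -2 = 4
New det = 24 + 4 = 28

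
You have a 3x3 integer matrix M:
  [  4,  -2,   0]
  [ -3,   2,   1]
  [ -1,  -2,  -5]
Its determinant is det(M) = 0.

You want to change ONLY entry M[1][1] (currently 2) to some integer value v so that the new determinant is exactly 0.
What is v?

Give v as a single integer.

Answer: 2

Derivation:
det is linear in entry M[1][1]: det = old_det + (v - 2) * C_11
Cofactor C_11 = -20
Want det = 0: 0 + (v - 2) * -20 = 0
  (v - 2) = 0 / -20 = 0
  v = 2 + (0) = 2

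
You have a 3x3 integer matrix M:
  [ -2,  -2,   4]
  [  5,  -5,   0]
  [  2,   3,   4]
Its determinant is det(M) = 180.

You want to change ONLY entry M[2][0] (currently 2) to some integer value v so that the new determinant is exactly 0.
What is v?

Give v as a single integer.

Answer: -7

Derivation:
det is linear in entry M[2][0]: det = old_det + (v - 2) * C_20
Cofactor C_20 = 20
Want det = 0: 180 + (v - 2) * 20 = 0
  (v - 2) = -180 / 20 = -9
  v = 2 + (-9) = -7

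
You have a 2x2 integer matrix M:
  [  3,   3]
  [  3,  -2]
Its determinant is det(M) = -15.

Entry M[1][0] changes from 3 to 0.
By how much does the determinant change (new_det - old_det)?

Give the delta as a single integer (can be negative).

Answer: 9

Derivation:
Cofactor C_10 = -3
Entry delta = 0 - 3 = -3
Det delta = entry_delta * cofactor = -3 * -3 = 9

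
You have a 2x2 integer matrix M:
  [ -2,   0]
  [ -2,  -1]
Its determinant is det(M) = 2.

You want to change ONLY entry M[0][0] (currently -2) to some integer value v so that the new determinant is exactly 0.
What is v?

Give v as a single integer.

det is linear in entry M[0][0]: det = old_det + (v - -2) * C_00
Cofactor C_00 = -1
Want det = 0: 2 + (v - -2) * -1 = 0
  (v - -2) = -2 / -1 = 2
  v = -2 + (2) = 0

Answer: 0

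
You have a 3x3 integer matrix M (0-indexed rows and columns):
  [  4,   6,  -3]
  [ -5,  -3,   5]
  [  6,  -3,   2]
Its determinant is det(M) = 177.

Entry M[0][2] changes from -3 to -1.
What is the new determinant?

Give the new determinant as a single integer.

det is linear in row 0: changing M[0][2] by delta changes det by delta * cofactor(0,2).
Cofactor C_02 = (-1)^(0+2) * minor(0,2) = 33
Entry delta = -1 - -3 = 2
Det delta = 2 * 33 = 66
New det = 177 + 66 = 243

Answer: 243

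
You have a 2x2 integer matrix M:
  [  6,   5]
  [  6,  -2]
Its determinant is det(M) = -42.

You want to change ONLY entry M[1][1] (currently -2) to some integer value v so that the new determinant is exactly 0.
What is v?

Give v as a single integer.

det is linear in entry M[1][1]: det = old_det + (v - -2) * C_11
Cofactor C_11 = 6
Want det = 0: -42 + (v - -2) * 6 = 0
  (v - -2) = 42 / 6 = 7
  v = -2 + (7) = 5

Answer: 5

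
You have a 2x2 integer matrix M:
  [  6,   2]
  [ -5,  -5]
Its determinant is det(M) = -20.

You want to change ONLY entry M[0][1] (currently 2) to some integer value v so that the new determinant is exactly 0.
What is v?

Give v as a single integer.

Answer: 6

Derivation:
det is linear in entry M[0][1]: det = old_det + (v - 2) * C_01
Cofactor C_01 = 5
Want det = 0: -20 + (v - 2) * 5 = 0
  (v - 2) = 20 / 5 = 4
  v = 2 + (4) = 6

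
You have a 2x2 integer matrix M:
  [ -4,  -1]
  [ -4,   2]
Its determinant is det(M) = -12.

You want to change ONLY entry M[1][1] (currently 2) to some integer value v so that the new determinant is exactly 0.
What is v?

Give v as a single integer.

Answer: -1

Derivation:
det is linear in entry M[1][1]: det = old_det + (v - 2) * C_11
Cofactor C_11 = -4
Want det = 0: -12 + (v - 2) * -4 = 0
  (v - 2) = 12 / -4 = -3
  v = 2 + (-3) = -1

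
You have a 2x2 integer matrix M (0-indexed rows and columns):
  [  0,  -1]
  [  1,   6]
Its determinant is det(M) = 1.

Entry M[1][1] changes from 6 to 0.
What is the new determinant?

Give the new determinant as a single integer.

det is linear in row 1: changing M[1][1] by delta changes det by delta * cofactor(1,1).
Cofactor C_11 = (-1)^(1+1) * minor(1,1) = 0
Entry delta = 0 - 6 = -6
Det delta = -6 * 0 = 0
New det = 1 + 0 = 1

Answer: 1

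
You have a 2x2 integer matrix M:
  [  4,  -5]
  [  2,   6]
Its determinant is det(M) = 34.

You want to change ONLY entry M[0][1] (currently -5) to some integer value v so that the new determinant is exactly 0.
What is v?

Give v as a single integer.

det is linear in entry M[0][1]: det = old_det + (v - -5) * C_01
Cofactor C_01 = -2
Want det = 0: 34 + (v - -5) * -2 = 0
  (v - -5) = -34 / -2 = 17
  v = -5 + (17) = 12

Answer: 12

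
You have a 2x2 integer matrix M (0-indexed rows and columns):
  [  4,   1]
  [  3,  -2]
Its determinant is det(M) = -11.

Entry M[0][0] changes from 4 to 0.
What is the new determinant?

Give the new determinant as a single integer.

det is linear in row 0: changing M[0][0] by delta changes det by delta * cofactor(0,0).
Cofactor C_00 = (-1)^(0+0) * minor(0,0) = -2
Entry delta = 0 - 4 = -4
Det delta = -4 * -2 = 8
New det = -11 + 8 = -3

Answer: -3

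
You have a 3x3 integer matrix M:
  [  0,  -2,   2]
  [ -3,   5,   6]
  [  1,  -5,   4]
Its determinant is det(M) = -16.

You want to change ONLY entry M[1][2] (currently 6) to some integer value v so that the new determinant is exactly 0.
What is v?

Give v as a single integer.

det is linear in entry M[1][2]: det = old_det + (v - 6) * C_12
Cofactor C_12 = -2
Want det = 0: -16 + (v - 6) * -2 = 0
  (v - 6) = 16 / -2 = -8
  v = 6 + (-8) = -2

Answer: -2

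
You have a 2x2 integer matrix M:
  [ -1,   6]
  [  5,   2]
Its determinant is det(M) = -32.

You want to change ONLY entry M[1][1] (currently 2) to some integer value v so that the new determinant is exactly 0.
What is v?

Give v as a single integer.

Answer: -30

Derivation:
det is linear in entry M[1][1]: det = old_det + (v - 2) * C_11
Cofactor C_11 = -1
Want det = 0: -32 + (v - 2) * -1 = 0
  (v - 2) = 32 / -1 = -32
  v = 2 + (-32) = -30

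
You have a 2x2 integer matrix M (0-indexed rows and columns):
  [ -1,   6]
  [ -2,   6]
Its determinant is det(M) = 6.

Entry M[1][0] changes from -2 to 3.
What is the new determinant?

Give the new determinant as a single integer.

Answer: -24

Derivation:
det is linear in row 1: changing M[1][0] by delta changes det by delta * cofactor(1,0).
Cofactor C_10 = (-1)^(1+0) * minor(1,0) = -6
Entry delta = 3 - -2 = 5
Det delta = 5 * -6 = -30
New det = 6 + -30 = -24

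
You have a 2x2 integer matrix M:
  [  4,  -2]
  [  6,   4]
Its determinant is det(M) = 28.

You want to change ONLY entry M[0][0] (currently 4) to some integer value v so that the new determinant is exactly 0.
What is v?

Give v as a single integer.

Answer: -3

Derivation:
det is linear in entry M[0][0]: det = old_det + (v - 4) * C_00
Cofactor C_00 = 4
Want det = 0: 28 + (v - 4) * 4 = 0
  (v - 4) = -28 / 4 = -7
  v = 4 + (-7) = -3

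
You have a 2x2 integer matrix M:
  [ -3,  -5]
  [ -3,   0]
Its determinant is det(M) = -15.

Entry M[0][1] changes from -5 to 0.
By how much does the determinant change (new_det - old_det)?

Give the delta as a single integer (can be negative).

Answer: 15

Derivation:
Cofactor C_01 = 3
Entry delta = 0 - -5 = 5
Det delta = entry_delta * cofactor = 5 * 3 = 15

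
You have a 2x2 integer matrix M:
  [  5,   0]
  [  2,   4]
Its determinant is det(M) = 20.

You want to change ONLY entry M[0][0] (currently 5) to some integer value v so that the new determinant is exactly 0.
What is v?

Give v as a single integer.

Answer: 0

Derivation:
det is linear in entry M[0][0]: det = old_det + (v - 5) * C_00
Cofactor C_00 = 4
Want det = 0: 20 + (v - 5) * 4 = 0
  (v - 5) = -20 / 4 = -5
  v = 5 + (-5) = 0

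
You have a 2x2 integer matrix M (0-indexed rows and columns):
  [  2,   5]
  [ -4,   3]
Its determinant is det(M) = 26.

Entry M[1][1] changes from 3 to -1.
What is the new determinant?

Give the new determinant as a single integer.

det is linear in row 1: changing M[1][1] by delta changes det by delta * cofactor(1,1).
Cofactor C_11 = (-1)^(1+1) * minor(1,1) = 2
Entry delta = -1 - 3 = -4
Det delta = -4 * 2 = -8
New det = 26 + -8 = 18

Answer: 18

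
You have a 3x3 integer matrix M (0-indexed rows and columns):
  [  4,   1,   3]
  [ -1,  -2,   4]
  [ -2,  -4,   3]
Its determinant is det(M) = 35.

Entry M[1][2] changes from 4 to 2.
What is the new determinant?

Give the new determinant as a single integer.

det is linear in row 1: changing M[1][2] by delta changes det by delta * cofactor(1,2).
Cofactor C_12 = (-1)^(1+2) * minor(1,2) = 14
Entry delta = 2 - 4 = -2
Det delta = -2 * 14 = -28
New det = 35 + -28 = 7

Answer: 7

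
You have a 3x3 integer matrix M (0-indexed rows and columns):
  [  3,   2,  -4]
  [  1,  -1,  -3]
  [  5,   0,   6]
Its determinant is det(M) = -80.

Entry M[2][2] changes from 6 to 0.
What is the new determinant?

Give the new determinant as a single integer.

Answer: -50

Derivation:
det is linear in row 2: changing M[2][2] by delta changes det by delta * cofactor(2,2).
Cofactor C_22 = (-1)^(2+2) * minor(2,2) = -5
Entry delta = 0 - 6 = -6
Det delta = -6 * -5 = 30
New det = -80 + 30 = -50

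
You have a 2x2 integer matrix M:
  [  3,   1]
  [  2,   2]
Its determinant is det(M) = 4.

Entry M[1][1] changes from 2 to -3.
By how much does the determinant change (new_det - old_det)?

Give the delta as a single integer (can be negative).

Answer: -15

Derivation:
Cofactor C_11 = 3
Entry delta = -3 - 2 = -5
Det delta = entry_delta * cofactor = -5 * 3 = -15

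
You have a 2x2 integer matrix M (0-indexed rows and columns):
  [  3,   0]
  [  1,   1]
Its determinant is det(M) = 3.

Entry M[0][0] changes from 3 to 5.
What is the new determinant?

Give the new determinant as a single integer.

Answer: 5

Derivation:
det is linear in row 0: changing M[0][0] by delta changes det by delta * cofactor(0,0).
Cofactor C_00 = (-1)^(0+0) * minor(0,0) = 1
Entry delta = 5 - 3 = 2
Det delta = 2 * 1 = 2
New det = 3 + 2 = 5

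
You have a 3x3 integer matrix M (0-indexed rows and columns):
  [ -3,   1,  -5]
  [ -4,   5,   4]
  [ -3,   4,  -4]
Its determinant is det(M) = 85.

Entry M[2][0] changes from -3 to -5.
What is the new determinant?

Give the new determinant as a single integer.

Answer: 27

Derivation:
det is linear in row 2: changing M[2][0] by delta changes det by delta * cofactor(2,0).
Cofactor C_20 = (-1)^(2+0) * minor(2,0) = 29
Entry delta = -5 - -3 = -2
Det delta = -2 * 29 = -58
New det = 85 + -58 = 27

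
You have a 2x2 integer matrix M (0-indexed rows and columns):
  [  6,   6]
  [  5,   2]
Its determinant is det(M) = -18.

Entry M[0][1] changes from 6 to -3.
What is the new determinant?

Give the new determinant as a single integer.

Answer: 27

Derivation:
det is linear in row 0: changing M[0][1] by delta changes det by delta * cofactor(0,1).
Cofactor C_01 = (-1)^(0+1) * minor(0,1) = -5
Entry delta = -3 - 6 = -9
Det delta = -9 * -5 = 45
New det = -18 + 45 = 27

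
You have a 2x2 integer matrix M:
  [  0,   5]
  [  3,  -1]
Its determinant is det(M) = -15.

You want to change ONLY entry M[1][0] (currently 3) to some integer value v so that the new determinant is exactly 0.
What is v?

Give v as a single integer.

det is linear in entry M[1][0]: det = old_det + (v - 3) * C_10
Cofactor C_10 = -5
Want det = 0: -15 + (v - 3) * -5 = 0
  (v - 3) = 15 / -5 = -3
  v = 3 + (-3) = 0

Answer: 0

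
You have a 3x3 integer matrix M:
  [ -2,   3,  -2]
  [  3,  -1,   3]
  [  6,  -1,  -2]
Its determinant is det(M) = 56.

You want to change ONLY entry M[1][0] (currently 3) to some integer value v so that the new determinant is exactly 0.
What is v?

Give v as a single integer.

det is linear in entry M[1][0]: det = old_det + (v - 3) * C_10
Cofactor C_10 = 8
Want det = 0: 56 + (v - 3) * 8 = 0
  (v - 3) = -56 / 8 = -7
  v = 3 + (-7) = -4

Answer: -4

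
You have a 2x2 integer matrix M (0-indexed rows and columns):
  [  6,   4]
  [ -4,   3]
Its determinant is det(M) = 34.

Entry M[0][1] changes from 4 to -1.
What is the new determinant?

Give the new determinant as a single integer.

Answer: 14

Derivation:
det is linear in row 0: changing M[0][1] by delta changes det by delta * cofactor(0,1).
Cofactor C_01 = (-1)^(0+1) * minor(0,1) = 4
Entry delta = -1 - 4 = -5
Det delta = -5 * 4 = -20
New det = 34 + -20 = 14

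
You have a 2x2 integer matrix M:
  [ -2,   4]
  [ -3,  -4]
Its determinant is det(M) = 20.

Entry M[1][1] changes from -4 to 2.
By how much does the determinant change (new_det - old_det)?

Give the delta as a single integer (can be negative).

Cofactor C_11 = -2
Entry delta = 2 - -4 = 6
Det delta = entry_delta * cofactor = 6 * -2 = -12

Answer: -12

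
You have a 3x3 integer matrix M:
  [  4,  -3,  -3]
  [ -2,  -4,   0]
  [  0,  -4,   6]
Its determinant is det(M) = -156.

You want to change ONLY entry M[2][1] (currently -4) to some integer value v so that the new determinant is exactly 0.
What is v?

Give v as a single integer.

Answer: 22

Derivation:
det is linear in entry M[2][1]: det = old_det + (v - -4) * C_21
Cofactor C_21 = 6
Want det = 0: -156 + (v - -4) * 6 = 0
  (v - -4) = 156 / 6 = 26
  v = -4 + (26) = 22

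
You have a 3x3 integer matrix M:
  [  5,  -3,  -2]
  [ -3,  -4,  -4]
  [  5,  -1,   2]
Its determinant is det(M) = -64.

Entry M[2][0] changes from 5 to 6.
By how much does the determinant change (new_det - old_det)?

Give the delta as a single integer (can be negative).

Answer: 4

Derivation:
Cofactor C_20 = 4
Entry delta = 6 - 5 = 1
Det delta = entry_delta * cofactor = 1 * 4 = 4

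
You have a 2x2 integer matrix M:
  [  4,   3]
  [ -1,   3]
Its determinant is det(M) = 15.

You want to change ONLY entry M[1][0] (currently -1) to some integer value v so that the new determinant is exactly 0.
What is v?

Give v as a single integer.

Answer: 4

Derivation:
det is linear in entry M[1][0]: det = old_det + (v - -1) * C_10
Cofactor C_10 = -3
Want det = 0: 15 + (v - -1) * -3 = 0
  (v - -1) = -15 / -3 = 5
  v = -1 + (5) = 4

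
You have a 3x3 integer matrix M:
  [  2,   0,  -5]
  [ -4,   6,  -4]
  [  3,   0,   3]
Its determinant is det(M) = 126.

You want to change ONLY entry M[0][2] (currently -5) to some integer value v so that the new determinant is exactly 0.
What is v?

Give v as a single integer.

det is linear in entry M[0][2]: det = old_det + (v - -5) * C_02
Cofactor C_02 = -18
Want det = 0: 126 + (v - -5) * -18 = 0
  (v - -5) = -126 / -18 = 7
  v = -5 + (7) = 2

Answer: 2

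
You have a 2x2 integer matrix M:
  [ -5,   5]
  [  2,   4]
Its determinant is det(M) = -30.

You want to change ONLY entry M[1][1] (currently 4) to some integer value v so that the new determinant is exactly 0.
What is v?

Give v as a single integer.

Answer: -2

Derivation:
det is linear in entry M[1][1]: det = old_det + (v - 4) * C_11
Cofactor C_11 = -5
Want det = 0: -30 + (v - 4) * -5 = 0
  (v - 4) = 30 / -5 = -6
  v = 4 + (-6) = -2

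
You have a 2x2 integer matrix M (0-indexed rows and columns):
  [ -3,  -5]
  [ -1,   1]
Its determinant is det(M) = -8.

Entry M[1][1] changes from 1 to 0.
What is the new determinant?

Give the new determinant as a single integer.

Answer: -5

Derivation:
det is linear in row 1: changing M[1][1] by delta changes det by delta * cofactor(1,1).
Cofactor C_11 = (-1)^(1+1) * minor(1,1) = -3
Entry delta = 0 - 1 = -1
Det delta = -1 * -3 = 3
New det = -8 + 3 = -5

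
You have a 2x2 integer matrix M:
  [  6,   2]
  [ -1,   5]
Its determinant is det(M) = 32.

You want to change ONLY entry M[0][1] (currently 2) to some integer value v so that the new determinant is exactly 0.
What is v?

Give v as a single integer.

Answer: -30

Derivation:
det is linear in entry M[0][1]: det = old_det + (v - 2) * C_01
Cofactor C_01 = 1
Want det = 0: 32 + (v - 2) * 1 = 0
  (v - 2) = -32 / 1 = -32
  v = 2 + (-32) = -30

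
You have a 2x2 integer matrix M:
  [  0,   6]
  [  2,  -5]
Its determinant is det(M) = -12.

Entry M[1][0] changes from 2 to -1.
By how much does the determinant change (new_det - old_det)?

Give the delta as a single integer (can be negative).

Cofactor C_10 = -6
Entry delta = -1 - 2 = -3
Det delta = entry_delta * cofactor = -3 * -6 = 18

Answer: 18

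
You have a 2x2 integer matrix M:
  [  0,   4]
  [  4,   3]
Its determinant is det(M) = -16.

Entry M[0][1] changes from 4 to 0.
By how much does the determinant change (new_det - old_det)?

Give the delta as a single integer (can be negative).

Cofactor C_01 = -4
Entry delta = 0 - 4 = -4
Det delta = entry_delta * cofactor = -4 * -4 = 16

Answer: 16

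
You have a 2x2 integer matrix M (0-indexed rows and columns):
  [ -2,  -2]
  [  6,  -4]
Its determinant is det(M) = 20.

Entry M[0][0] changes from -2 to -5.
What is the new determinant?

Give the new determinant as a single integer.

Answer: 32

Derivation:
det is linear in row 0: changing M[0][0] by delta changes det by delta * cofactor(0,0).
Cofactor C_00 = (-1)^(0+0) * minor(0,0) = -4
Entry delta = -5 - -2 = -3
Det delta = -3 * -4 = 12
New det = 20 + 12 = 32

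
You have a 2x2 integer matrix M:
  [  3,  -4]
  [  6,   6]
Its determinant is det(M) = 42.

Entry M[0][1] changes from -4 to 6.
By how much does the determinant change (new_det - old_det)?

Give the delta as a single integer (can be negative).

Answer: -60

Derivation:
Cofactor C_01 = -6
Entry delta = 6 - -4 = 10
Det delta = entry_delta * cofactor = 10 * -6 = -60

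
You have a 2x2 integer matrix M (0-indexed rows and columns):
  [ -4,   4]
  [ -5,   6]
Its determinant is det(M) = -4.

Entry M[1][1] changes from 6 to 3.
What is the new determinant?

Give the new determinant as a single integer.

det is linear in row 1: changing M[1][1] by delta changes det by delta * cofactor(1,1).
Cofactor C_11 = (-1)^(1+1) * minor(1,1) = -4
Entry delta = 3 - 6 = -3
Det delta = -3 * -4 = 12
New det = -4 + 12 = 8

Answer: 8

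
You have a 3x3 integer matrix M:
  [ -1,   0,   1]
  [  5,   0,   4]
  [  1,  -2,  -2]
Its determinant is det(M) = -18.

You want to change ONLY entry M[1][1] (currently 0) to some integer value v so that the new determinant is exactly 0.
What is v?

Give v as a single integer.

Answer: 18

Derivation:
det is linear in entry M[1][1]: det = old_det + (v - 0) * C_11
Cofactor C_11 = 1
Want det = 0: -18 + (v - 0) * 1 = 0
  (v - 0) = 18 / 1 = 18
  v = 0 + (18) = 18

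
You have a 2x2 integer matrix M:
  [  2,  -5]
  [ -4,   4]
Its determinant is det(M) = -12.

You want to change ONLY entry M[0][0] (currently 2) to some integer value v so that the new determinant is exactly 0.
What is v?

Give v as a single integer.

det is linear in entry M[0][0]: det = old_det + (v - 2) * C_00
Cofactor C_00 = 4
Want det = 0: -12 + (v - 2) * 4 = 0
  (v - 2) = 12 / 4 = 3
  v = 2 + (3) = 5

Answer: 5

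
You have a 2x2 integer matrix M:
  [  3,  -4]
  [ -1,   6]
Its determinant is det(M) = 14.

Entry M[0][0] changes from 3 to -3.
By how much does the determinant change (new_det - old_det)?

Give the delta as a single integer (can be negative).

Answer: -36

Derivation:
Cofactor C_00 = 6
Entry delta = -3 - 3 = -6
Det delta = entry_delta * cofactor = -6 * 6 = -36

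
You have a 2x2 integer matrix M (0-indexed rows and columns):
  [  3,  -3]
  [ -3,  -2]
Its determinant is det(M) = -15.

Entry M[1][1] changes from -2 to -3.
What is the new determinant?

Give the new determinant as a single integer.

det is linear in row 1: changing M[1][1] by delta changes det by delta * cofactor(1,1).
Cofactor C_11 = (-1)^(1+1) * minor(1,1) = 3
Entry delta = -3 - -2 = -1
Det delta = -1 * 3 = -3
New det = -15 + -3 = -18

Answer: -18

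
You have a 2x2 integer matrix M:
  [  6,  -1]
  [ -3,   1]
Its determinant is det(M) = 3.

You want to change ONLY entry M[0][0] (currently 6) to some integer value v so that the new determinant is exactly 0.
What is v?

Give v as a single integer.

det is linear in entry M[0][0]: det = old_det + (v - 6) * C_00
Cofactor C_00 = 1
Want det = 0: 3 + (v - 6) * 1 = 0
  (v - 6) = -3 / 1 = -3
  v = 6 + (-3) = 3

Answer: 3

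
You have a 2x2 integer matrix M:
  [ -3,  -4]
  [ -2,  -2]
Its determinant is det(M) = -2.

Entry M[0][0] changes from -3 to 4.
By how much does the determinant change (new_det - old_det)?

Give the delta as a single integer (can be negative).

Cofactor C_00 = -2
Entry delta = 4 - -3 = 7
Det delta = entry_delta * cofactor = 7 * -2 = -14

Answer: -14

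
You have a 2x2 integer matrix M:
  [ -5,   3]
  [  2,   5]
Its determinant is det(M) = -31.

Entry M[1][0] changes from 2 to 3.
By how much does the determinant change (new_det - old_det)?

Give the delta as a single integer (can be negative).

Cofactor C_10 = -3
Entry delta = 3 - 2 = 1
Det delta = entry_delta * cofactor = 1 * -3 = -3

Answer: -3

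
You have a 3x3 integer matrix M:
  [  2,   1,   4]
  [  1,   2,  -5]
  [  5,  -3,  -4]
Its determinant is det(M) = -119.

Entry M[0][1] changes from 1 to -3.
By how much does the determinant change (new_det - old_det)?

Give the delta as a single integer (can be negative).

Answer: 84

Derivation:
Cofactor C_01 = -21
Entry delta = -3 - 1 = -4
Det delta = entry_delta * cofactor = -4 * -21 = 84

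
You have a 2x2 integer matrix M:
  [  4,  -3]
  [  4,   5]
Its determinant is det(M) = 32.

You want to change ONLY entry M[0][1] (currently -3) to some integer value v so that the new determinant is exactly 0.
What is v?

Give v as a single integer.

Answer: 5

Derivation:
det is linear in entry M[0][1]: det = old_det + (v - -3) * C_01
Cofactor C_01 = -4
Want det = 0: 32 + (v - -3) * -4 = 0
  (v - -3) = -32 / -4 = 8
  v = -3 + (8) = 5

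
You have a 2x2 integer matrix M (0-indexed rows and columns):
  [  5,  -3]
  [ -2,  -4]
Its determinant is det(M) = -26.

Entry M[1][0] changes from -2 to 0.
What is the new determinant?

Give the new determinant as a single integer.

Answer: -20

Derivation:
det is linear in row 1: changing M[1][0] by delta changes det by delta * cofactor(1,0).
Cofactor C_10 = (-1)^(1+0) * minor(1,0) = 3
Entry delta = 0 - -2 = 2
Det delta = 2 * 3 = 6
New det = -26 + 6 = -20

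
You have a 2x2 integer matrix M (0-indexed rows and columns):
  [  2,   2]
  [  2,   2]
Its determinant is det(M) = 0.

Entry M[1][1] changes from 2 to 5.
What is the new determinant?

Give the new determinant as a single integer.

Answer: 6

Derivation:
det is linear in row 1: changing M[1][1] by delta changes det by delta * cofactor(1,1).
Cofactor C_11 = (-1)^(1+1) * minor(1,1) = 2
Entry delta = 5 - 2 = 3
Det delta = 3 * 2 = 6
New det = 0 + 6 = 6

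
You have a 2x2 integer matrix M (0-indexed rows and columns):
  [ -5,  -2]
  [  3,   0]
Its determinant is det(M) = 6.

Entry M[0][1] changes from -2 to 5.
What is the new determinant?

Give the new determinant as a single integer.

Answer: -15

Derivation:
det is linear in row 0: changing M[0][1] by delta changes det by delta * cofactor(0,1).
Cofactor C_01 = (-1)^(0+1) * minor(0,1) = -3
Entry delta = 5 - -2 = 7
Det delta = 7 * -3 = -21
New det = 6 + -21 = -15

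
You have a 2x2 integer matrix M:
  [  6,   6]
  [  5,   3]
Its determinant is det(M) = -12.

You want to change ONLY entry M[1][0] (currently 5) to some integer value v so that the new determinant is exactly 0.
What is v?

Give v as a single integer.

Answer: 3

Derivation:
det is linear in entry M[1][0]: det = old_det + (v - 5) * C_10
Cofactor C_10 = -6
Want det = 0: -12 + (v - 5) * -6 = 0
  (v - 5) = 12 / -6 = -2
  v = 5 + (-2) = 3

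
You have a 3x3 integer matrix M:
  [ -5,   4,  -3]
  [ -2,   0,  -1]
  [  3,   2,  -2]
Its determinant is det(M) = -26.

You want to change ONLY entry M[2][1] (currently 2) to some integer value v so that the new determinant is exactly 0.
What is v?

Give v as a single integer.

Answer: 28

Derivation:
det is linear in entry M[2][1]: det = old_det + (v - 2) * C_21
Cofactor C_21 = 1
Want det = 0: -26 + (v - 2) * 1 = 0
  (v - 2) = 26 / 1 = 26
  v = 2 + (26) = 28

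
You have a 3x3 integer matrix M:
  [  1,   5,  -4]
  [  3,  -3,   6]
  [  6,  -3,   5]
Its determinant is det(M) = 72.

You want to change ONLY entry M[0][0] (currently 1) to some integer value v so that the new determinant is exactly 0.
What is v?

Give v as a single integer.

det is linear in entry M[0][0]: det = old_det + (v - 1) * C_00
Cofactor C_00 = 3
Want det = 0: 72 + (v - 1) * 3 = 0
  (v - 1) = -72 / 3 = -24
  v = 1 + (-24) = -23

Answer: -23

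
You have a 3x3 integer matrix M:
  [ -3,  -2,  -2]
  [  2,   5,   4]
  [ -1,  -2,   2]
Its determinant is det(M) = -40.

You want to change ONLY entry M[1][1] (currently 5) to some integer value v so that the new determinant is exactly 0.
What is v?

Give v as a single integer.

Answer: 0

Derivation:
det is linear in entry M[1][1]: det = old_det + (v - 5) * C_11
Cofactor C_11 = -8
Want det = 0: -40 + (v - 5) * -8 = 0
  (v - 5) = 40 / -8 = -5
  v = 5 + (-5) = 0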